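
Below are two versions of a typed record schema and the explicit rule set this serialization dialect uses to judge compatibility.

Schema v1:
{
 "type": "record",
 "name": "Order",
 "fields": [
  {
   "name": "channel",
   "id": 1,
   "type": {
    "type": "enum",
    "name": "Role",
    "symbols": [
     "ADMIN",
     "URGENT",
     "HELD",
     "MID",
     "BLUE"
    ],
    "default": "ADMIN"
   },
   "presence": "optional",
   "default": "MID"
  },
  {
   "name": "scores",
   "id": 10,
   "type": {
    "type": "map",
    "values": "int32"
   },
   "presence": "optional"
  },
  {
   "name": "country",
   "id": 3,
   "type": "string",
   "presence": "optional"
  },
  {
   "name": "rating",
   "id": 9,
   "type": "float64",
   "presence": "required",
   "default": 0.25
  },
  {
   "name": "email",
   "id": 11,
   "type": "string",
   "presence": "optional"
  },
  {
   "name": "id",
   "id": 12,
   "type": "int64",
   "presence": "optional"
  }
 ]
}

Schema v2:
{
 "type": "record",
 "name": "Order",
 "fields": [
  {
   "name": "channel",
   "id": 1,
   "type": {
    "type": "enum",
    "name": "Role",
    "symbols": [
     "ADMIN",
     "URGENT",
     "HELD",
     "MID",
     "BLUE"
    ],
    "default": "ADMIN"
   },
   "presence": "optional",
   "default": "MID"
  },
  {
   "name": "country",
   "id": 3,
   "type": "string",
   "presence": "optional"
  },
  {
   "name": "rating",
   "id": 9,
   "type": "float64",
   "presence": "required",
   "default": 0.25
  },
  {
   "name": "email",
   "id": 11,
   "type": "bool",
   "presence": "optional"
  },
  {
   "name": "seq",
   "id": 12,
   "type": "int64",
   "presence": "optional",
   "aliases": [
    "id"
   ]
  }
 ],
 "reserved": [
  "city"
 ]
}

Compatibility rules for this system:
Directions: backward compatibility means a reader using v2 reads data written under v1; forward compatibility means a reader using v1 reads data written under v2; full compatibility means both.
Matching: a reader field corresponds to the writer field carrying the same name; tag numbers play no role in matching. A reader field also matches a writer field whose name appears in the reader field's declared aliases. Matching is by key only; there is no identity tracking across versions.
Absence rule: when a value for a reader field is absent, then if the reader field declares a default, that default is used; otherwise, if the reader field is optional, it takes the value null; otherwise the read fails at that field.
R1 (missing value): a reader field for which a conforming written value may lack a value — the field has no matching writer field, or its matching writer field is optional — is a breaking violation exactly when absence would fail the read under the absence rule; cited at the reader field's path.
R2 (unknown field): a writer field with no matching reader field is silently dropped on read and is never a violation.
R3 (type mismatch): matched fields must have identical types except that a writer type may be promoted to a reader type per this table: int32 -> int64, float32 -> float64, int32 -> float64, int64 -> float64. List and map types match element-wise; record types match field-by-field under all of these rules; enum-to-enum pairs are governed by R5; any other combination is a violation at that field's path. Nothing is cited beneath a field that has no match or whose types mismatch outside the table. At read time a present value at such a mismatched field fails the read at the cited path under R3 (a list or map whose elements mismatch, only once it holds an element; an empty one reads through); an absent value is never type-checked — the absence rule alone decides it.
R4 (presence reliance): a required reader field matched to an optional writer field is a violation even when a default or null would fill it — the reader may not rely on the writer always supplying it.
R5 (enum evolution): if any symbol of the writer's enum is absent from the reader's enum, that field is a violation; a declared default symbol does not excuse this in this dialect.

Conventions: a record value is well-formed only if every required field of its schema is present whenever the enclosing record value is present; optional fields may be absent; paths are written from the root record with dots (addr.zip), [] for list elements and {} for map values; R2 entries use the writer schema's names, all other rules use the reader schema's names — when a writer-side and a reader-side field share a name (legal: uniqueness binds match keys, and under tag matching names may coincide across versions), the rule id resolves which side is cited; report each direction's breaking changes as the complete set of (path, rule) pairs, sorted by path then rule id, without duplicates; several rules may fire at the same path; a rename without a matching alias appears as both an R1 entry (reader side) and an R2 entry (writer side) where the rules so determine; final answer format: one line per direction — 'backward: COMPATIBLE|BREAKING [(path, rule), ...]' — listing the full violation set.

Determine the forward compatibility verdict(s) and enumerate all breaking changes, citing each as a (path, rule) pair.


arrows below run writer -> reader for Order
forward analysis of Order with v1 as reader and v2 as writer:
  channel: Role -> Role, writer optional; from channel
  scores: no writer-side match
  country: string -> string, writer optional; from country
  rating: float64 -> float64, writer required; from rating
  email: bool -> string, writer optional; from email
  id: no writer-side match
  writer seq: unknown to reader
  R3 fires at email
  => 1 violation(s): forward is BREAKING for Order
ruling out the remaining Order differences:
  removed field scores from record Order -> inert for the asked Order verdict: nothing fires
  renamed field id to seq in record Order (alias id declared on the renamed field) -> inert for the asked Order verdict: nothing fires

forward: BREAKING [(email, R3)]


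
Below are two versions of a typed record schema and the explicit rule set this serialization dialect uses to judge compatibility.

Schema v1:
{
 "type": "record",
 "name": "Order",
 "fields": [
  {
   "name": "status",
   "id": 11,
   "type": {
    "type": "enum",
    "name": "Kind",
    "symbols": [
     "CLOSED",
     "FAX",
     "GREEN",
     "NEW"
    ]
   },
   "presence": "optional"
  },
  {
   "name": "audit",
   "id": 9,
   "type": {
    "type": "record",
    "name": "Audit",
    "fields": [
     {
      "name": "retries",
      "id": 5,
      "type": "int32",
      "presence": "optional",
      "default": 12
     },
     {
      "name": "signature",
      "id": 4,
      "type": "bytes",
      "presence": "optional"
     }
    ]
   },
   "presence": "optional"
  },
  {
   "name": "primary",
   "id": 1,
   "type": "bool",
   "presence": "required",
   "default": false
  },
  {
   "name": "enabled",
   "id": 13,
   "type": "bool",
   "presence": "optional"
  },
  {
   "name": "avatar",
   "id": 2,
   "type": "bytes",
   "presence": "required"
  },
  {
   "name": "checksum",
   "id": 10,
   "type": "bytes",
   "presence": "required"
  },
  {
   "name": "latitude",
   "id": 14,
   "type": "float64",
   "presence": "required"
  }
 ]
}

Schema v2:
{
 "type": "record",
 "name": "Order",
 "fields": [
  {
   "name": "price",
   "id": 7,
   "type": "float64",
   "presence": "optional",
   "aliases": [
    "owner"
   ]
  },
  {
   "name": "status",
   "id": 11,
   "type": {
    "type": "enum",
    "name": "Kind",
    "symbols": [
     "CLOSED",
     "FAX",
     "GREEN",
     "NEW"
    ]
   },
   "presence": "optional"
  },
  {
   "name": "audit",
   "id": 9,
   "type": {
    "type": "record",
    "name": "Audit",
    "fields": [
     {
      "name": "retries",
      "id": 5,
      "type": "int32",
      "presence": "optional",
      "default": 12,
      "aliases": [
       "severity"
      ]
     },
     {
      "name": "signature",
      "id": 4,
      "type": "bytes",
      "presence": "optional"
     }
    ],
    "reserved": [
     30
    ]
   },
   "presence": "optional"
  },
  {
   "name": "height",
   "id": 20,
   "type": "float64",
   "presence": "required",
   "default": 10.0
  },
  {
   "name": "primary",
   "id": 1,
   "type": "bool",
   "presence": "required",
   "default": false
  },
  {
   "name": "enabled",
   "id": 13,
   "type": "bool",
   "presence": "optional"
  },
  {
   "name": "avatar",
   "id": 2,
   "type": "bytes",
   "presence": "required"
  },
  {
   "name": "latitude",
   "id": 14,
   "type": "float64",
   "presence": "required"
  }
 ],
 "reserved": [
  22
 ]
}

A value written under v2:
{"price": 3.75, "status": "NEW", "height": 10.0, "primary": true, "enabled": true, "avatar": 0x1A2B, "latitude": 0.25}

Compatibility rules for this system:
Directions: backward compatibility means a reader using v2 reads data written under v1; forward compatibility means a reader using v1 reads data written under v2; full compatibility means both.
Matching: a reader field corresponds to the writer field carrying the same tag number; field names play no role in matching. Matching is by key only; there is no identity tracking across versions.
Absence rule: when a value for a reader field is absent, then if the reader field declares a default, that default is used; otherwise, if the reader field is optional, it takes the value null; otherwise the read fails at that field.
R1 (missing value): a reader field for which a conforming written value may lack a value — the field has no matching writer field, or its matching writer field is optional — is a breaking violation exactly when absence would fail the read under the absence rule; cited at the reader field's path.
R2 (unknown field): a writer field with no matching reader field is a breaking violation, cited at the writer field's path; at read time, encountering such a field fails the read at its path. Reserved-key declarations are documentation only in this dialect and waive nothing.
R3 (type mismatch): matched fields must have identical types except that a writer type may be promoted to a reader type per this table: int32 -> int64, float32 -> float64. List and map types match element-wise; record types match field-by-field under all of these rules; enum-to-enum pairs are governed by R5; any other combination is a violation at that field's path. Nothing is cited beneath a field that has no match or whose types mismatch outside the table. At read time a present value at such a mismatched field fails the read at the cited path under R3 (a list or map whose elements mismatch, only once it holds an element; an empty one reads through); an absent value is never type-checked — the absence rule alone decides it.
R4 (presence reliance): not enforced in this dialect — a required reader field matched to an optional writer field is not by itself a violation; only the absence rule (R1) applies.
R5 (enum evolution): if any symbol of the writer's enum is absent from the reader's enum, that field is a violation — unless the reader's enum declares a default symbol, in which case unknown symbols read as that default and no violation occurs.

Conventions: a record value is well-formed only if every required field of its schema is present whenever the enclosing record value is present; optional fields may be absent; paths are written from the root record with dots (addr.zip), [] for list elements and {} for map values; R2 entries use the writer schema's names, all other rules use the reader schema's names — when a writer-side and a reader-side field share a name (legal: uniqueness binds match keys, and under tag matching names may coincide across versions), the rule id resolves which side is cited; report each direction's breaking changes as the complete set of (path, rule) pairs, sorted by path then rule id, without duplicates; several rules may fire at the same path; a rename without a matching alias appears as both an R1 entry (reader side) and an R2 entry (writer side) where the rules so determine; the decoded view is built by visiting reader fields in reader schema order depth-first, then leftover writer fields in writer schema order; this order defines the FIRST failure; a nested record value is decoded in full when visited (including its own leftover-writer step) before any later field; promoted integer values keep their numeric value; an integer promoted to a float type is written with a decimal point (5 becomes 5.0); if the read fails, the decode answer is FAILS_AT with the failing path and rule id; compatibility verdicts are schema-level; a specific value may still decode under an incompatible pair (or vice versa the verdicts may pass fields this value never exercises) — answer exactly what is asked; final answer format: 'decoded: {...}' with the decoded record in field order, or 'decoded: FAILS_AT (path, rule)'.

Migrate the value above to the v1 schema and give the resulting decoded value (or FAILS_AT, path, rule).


arrows below run writer -> reader for Order
decode walk for Order under reader schema v1:
  status := "NEW"
  audit := null (not supplied -> null)
  primary := true
  enabled := true
  avatar := 0x1A2B
  read fails at checksum under R1 (no fill)
  => FAILS_AT (checksum, R1)
remaining Order differences; none change what is asked:
  added field price to record Order: optional float64, tag 7 (in v2 it sits immediately before status) -> changes Order's schema-level verdicts only — the decode of this value is the same
  added field height to record Order: required float64, tag 20, default 10.0 (in v2 it sits immediately before primary) -> changes Order's schema-level verdicts only — the decode of this value is the same

decoded: FAILS_AT (checksum, R1)


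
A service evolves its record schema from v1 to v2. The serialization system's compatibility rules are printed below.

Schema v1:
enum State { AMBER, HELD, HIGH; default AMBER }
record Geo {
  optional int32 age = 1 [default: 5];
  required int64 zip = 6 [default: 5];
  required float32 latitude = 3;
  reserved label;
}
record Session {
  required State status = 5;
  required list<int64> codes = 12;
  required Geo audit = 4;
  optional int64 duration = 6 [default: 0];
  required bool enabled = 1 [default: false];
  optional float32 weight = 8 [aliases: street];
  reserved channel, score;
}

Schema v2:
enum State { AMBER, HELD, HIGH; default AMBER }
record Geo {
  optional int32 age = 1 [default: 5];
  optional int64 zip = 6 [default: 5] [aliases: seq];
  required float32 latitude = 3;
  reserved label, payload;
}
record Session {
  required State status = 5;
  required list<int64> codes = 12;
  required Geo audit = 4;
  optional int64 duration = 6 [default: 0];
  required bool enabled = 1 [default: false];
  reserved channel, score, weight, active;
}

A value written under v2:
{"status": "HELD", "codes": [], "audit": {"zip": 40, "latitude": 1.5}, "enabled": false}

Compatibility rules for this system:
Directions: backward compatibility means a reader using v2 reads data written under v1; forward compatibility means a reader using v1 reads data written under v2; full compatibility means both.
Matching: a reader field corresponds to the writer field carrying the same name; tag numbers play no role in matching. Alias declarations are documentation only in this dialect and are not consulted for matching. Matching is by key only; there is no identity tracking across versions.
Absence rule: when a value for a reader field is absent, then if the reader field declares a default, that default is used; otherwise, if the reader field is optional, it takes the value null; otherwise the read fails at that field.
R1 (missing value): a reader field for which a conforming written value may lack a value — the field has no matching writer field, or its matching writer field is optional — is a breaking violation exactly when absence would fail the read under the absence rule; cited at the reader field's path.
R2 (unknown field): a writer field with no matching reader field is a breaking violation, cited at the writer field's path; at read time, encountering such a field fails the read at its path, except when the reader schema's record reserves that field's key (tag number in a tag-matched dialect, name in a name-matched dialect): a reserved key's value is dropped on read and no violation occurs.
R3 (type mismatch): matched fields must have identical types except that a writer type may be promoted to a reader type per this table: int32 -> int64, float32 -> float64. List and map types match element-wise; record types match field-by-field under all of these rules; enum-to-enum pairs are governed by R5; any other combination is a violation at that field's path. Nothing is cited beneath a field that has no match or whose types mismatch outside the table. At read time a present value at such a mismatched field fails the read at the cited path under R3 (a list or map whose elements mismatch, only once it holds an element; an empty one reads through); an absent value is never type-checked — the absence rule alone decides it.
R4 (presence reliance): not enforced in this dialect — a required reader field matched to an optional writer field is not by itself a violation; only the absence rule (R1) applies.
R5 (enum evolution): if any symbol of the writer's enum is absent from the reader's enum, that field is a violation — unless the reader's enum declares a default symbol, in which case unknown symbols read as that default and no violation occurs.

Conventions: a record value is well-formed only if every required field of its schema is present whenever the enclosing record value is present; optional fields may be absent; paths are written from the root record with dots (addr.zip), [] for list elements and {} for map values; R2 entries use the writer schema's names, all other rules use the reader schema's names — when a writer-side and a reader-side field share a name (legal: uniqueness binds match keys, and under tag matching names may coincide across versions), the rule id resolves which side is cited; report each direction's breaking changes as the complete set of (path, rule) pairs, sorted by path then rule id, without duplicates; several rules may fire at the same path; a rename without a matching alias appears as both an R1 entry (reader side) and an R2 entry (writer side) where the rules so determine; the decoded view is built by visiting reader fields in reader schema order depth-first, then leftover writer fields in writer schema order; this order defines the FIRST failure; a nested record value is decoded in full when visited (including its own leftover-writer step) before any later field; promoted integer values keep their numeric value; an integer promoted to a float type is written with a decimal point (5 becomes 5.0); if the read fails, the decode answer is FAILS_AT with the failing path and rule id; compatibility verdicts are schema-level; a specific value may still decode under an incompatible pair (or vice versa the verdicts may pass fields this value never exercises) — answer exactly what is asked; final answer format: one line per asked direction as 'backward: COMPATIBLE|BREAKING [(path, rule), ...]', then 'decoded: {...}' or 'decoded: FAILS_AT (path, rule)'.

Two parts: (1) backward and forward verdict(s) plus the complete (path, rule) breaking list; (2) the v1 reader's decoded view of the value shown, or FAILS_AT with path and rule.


backward: COMPATIBLE []; forward: COMPATIBLE []; decoded: {"status": "HELD", "codes": [], "audit": {"age": 5, "zip": 40, "latitude": 1.5}, "duration": 0, "enabled": false, "weight": null}

the writer's type comes first in each Session pair
backward for Session (reader v2, writer v1):
  writer required, State -> State: reader status maps from writer status
  writer required, list<int64> -> list<int64>: reader codes maps from writer codes
  writer required, Geo -> Geo: reader audit maps from writer audit
  writer optional, int64 -> int64: reader duration maps from writer duration
  writer required, bool -> bool: reader enabled maps from writer enabled
  writer weight: unknown to reader
  writer optional, int32 -> int32: reader audit.age maps from writer audit.age
  writer required, int64 -> int64: reader audit.zip maps from writer audit.zip
  writer required, float32 -> float32: reader audit.latitude maps from writer audit.latitude
  => backward: COMPATIBLE
forward for Session (reader v1, writer v2):
  writer required, State -> State: reader status maps from writer status
  writer required, list<int64> -> list<int64>: reader codes maps from writer codes
  writer required, Geo -> Geo: reader audit maps from writer audit
  writer optional, int64 -> int64: reader duration maps from writer duration
  writer required, bool -> bool: reader enabled maps from writer enabled
  weight has no writer counterpart
  writer optional, int32 -> int32: reader audit.age maps from writer audit.age
  writer optional, int64 -> int64: reader audit.zip maps from writer audit.zip
  writer required, float32 -> float32: reader audit.latitude maps from writer audit.latitude
  => forward: COMPATIBLE
migrating the Session value to v1:
  status := "HELD"
  codes := []
  audit.age := 5 (missing; default applied)
  audit.zip := 40
  audit.latitude := 1.5
  duration := 0 (missing; default applied)
  enabled := false
  weight := null (missing; optional => null)
  => decoded: {"status": "HELD", "codes": [], "audit": {"age": 5, "zip": 40, "latitude": 1.5}, "duration": 0, "enabled": false, "weight": null}


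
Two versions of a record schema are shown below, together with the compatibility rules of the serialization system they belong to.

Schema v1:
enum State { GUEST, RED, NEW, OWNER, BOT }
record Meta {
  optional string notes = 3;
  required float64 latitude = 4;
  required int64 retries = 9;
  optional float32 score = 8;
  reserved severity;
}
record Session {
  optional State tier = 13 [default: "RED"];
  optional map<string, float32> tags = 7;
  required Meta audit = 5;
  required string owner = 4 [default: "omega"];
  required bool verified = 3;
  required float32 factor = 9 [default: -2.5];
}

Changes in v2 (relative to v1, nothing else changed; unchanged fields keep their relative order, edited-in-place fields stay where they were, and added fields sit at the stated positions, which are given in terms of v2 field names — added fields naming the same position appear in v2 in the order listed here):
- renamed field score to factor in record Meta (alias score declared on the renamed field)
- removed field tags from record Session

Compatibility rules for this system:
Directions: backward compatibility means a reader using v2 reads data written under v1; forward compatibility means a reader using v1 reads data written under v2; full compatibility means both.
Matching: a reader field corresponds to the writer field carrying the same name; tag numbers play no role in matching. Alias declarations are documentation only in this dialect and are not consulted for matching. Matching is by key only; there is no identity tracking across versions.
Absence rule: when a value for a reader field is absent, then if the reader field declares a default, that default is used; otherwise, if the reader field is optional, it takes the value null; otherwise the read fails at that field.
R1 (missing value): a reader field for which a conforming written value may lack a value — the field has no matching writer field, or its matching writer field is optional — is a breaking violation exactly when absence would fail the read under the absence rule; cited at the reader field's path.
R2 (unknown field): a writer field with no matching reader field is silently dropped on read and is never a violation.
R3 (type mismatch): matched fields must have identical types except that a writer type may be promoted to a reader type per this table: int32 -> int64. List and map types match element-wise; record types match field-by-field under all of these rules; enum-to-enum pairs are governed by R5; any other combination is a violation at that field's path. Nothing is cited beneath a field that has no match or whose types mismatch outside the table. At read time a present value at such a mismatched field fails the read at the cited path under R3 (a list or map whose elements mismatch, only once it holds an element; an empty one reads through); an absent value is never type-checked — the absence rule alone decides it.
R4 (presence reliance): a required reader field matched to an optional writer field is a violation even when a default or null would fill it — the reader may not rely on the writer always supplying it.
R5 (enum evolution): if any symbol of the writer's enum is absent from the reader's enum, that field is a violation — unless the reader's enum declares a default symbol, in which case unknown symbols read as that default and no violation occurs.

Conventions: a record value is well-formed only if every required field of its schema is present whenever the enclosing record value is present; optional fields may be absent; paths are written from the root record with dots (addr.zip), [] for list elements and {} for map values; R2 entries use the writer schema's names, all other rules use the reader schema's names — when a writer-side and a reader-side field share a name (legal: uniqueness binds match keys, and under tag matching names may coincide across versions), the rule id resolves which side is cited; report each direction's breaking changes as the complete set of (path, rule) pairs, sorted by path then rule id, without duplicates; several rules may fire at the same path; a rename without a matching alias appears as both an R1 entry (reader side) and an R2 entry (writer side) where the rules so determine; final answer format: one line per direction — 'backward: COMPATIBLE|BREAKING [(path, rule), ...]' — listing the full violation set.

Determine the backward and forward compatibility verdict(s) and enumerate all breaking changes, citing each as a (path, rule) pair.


each type pair in Session: writer, then reader
backward on Session — v2 reading data written by v1:
  tier <- tier (State -> State, writer optional)
  audit <- audit (Meta -> Meta, writer required)
  owner <- owner (string -> string, writer required)
  verified <- verified (bool -> bool, writer required)
  factor <- factor (float32 -> float32, writer required)
  leftover writer field: tags
  audit.notes <- audit.notes (string -> string, writer optional)
  audit.latitude <- audit.latitude (float64 -> float64, writer required)
  audit.retries <- audit.retries (int64 -> int64, writer required)
  audit.factor: no writer-side match
  leftover writer field: audit.score
  => backward verdict for Session: COMPATIBLE, no violations
forward on Session — v1 reading data written by v2:
  tier <- tier (State -> State, writer optional)
  tags: no writer-side match
  audit <- audit (Meta -> Meta, writer required)
  owner <- owner (string -> string, writer required)
  verified <- verified (bool -> bool, writer required)
  factor <- factor (float32 -> float32, writer required)
  audit.notes <- audit.notes (string -> string, writer optional)
  audit.latitude <- audit.latitude (float64 -> float64, writer required)
  audit.retries <- audit.retries (int64 -> int64, writer required)
  audit.score: no writer-side match
  leftover writer field: audit.factor
  => forward verdict for Session: COMPATIBLE, no violations

backward: COMPATIBLE []; forward: COMPATIBLE []


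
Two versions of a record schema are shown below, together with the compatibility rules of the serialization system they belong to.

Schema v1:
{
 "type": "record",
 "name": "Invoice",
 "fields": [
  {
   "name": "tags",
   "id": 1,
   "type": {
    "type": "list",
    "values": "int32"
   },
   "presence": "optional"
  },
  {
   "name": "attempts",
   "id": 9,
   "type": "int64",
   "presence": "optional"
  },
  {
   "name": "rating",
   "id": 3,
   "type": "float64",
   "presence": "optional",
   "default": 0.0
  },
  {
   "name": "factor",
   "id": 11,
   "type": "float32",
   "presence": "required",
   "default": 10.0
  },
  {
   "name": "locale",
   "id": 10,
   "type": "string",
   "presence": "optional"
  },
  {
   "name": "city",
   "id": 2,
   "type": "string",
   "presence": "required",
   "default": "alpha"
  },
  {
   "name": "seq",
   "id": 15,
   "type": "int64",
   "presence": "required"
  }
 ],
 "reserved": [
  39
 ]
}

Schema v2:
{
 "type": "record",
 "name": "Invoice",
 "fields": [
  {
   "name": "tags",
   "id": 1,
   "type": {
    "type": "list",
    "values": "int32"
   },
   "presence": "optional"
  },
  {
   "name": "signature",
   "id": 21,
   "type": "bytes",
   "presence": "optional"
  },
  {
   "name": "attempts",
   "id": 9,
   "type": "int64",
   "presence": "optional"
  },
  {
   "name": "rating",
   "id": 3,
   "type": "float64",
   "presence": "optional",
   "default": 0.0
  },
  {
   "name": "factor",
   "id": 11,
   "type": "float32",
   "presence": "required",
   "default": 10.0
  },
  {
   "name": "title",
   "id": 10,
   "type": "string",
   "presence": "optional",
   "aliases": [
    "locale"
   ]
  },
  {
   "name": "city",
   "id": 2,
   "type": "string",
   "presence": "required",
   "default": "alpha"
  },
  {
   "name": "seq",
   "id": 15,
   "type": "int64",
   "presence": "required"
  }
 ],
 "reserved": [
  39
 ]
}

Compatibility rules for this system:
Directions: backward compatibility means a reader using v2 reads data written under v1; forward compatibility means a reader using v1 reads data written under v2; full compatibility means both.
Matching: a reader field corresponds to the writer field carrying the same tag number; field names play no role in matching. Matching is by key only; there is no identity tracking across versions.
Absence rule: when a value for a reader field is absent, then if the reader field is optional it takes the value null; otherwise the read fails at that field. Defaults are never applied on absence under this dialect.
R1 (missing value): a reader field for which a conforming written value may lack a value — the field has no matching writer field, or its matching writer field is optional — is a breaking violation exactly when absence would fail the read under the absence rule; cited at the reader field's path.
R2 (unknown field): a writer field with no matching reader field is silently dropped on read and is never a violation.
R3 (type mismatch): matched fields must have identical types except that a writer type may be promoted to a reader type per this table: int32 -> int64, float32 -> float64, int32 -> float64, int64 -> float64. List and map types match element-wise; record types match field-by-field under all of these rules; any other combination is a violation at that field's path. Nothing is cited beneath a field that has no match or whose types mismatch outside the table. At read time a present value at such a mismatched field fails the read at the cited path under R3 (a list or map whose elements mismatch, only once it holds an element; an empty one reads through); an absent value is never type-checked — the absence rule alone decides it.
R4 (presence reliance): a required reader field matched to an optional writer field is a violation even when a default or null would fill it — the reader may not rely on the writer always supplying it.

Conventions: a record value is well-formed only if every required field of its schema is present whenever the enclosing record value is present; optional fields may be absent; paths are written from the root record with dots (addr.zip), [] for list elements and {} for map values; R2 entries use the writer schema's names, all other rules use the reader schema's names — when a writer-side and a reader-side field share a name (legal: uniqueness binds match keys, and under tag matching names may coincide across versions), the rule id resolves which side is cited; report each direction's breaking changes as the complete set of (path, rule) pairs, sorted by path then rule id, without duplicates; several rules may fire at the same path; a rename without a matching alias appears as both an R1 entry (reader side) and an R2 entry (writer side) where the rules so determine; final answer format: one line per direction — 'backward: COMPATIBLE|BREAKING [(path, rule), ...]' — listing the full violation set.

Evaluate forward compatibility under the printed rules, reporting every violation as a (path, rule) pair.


forward: COMPATIBLE []

in Invoice below, arrows point writer -> reader
forward on Invoice — v1 reading data written by v2:
  tags: paired with writer tags (list<int32> -> list<int32>; writer optional)
  attempts: paired with writer attempts (int64 -> int64; writer optional)
  rating: paired with writer rating (float64 -> float64; writer optional)
  factor: paired with writer factor (float32 -> float32; writer required)
  locale: paired with writer title (string -> string; writer optional)
  city: paired with writer city (string -> string; writer required)
  seq: paired with writer seq (int64 -> int64; writer required)
  leftover writer field: signature
  nothing fires on Invoice: forward is COMPATIBLE
remaining Invoice differences; none change what is asked:
  added field signature to record Invoice: optional bytes, tag 21 (in v2 it sits immediately before attempts) -> no rule fires on it in Invoice's dialect; the asked verdict holds
  renamed field locale to title in record Invoice (alias locale declared on the renamed field) -> no rule fires on it in Invoice's dialect; the asked verdict holds


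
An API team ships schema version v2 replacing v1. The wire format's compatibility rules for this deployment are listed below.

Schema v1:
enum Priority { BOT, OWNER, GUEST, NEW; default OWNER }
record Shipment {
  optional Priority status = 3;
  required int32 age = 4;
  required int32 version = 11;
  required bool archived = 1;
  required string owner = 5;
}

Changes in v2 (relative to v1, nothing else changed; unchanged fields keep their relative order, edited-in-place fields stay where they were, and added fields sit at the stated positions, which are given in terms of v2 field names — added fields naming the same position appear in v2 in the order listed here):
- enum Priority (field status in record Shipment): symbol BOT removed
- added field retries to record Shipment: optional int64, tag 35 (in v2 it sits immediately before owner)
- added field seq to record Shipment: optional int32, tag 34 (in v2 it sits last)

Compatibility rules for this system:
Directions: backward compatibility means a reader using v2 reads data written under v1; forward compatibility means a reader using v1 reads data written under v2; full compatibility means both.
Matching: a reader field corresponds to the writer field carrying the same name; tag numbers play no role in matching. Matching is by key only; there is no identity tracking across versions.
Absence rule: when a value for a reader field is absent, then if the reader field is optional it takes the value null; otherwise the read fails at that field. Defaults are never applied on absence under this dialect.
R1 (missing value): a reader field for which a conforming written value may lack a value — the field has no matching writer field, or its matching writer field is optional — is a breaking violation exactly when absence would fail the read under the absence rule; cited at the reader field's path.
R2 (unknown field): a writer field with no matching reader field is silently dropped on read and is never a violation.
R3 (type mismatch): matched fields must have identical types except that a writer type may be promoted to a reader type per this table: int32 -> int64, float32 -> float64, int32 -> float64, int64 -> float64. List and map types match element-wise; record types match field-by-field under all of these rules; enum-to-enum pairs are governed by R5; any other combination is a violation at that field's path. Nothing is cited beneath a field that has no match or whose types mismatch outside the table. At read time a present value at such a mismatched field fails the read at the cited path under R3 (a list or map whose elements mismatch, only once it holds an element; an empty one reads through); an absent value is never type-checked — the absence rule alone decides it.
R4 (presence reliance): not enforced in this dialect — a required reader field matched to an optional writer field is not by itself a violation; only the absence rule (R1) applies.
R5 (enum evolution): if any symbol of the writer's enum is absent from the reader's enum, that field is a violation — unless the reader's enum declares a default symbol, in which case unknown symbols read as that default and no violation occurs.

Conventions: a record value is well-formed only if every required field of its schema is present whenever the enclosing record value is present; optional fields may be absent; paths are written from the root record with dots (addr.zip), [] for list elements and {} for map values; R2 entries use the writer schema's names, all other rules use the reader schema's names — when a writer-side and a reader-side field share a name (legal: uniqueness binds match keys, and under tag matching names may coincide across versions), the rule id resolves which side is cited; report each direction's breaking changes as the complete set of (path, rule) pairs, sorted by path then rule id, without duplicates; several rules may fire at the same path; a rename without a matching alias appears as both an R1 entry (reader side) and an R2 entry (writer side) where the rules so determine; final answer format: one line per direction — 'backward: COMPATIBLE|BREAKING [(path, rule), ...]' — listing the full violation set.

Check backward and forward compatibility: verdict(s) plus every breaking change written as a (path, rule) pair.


the writer's type comes first in each Shipment pair
backward on Shipment — v2 reading data written by v1:
  writer optional, Priority -> Priority: reader status maps from writer status
  writer required, int32 -> int32: reader age maps from writer age
  writer required, int32 -> int32: reader version maps from writer version
  writer required, bool -> bool: reader archived maps from writer archived
  retries: no writer-side match
  writer required, string -> string: reader owner maps from writer owner
  seq: no writer-side match
  => backward verdict for Shipment: COMPATIBLE, no violations
forward on Shipment — v1 reading data written by v2:
  writer optional, Priority -> Priority: reader status maps from writer status
  writer required, int32 -> int32: reader age maps from writer age
  writer required, int32 -> int32: reader version maps from writer version
  writer required, bool -> bool: reader archived maps from writer archived
  writer required, string -> string: reader owner maps from writer owner
  retries (writer side), unknown to reader
  seq (writer side), unknown to reader
  => forward verdict for Shipment: COMPATIBLE, no violations

backward: COMPATIBLE []; forward: COMPATIBLE []


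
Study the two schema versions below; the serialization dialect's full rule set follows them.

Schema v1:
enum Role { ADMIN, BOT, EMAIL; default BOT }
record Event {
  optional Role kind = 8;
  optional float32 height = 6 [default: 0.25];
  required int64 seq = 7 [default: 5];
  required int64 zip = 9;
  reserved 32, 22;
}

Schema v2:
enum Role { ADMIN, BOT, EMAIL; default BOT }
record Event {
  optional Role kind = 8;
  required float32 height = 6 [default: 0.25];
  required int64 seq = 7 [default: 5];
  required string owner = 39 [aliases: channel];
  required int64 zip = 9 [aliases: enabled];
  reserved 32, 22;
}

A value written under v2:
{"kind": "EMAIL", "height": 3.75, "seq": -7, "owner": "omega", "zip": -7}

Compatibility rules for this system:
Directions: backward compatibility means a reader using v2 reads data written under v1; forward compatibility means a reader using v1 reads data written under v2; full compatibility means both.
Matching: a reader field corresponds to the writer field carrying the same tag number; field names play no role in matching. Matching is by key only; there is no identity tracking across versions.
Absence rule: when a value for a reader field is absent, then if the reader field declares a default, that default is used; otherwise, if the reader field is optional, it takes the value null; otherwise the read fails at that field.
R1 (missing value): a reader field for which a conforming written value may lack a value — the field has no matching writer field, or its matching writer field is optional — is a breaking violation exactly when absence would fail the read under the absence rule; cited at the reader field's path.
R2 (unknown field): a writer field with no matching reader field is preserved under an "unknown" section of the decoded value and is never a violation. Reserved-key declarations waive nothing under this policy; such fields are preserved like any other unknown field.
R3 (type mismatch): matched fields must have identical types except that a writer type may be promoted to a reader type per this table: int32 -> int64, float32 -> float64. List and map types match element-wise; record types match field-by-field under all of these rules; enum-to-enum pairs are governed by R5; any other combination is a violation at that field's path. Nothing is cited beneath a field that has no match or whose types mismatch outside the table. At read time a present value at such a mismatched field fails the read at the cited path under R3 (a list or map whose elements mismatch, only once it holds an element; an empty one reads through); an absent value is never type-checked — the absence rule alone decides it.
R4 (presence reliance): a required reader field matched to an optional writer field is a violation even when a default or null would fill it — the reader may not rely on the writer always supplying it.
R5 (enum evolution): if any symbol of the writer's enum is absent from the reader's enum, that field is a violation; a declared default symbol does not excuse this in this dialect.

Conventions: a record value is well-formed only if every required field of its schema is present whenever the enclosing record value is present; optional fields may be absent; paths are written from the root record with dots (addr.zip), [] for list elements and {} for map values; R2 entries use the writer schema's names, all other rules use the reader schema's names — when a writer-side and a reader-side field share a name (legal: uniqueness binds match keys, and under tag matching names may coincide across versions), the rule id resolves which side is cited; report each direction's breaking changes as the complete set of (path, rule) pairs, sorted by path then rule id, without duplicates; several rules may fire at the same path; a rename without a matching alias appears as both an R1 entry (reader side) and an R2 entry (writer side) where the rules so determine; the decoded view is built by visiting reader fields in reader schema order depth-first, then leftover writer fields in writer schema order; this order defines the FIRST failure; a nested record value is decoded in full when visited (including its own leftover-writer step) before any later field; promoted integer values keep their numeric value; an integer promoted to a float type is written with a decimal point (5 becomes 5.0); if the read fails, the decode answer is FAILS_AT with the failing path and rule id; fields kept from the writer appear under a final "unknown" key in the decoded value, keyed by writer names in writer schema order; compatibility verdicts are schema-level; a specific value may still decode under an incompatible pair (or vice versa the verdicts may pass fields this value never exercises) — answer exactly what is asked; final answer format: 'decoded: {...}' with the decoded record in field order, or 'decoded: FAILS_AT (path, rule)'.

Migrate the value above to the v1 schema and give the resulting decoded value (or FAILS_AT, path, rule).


decoded: {"kind": "EMAIL", "height": 3.75, "seq": -7, "zip": -7, "unknown": {"owner": "omega"}}

in Event below, arrows point writer -> reader
migrating the Event value to v1:
  kind := "EMAIL"
  height := 3.75
  seq := -7
  zip := -7
  writer owner: kept under "unknown"
  => decoded: {"kind": "EMAIL", "height": 3.75, "seq": -7, "zip": -7, "unknown": {"owner": "omega"}}
the other Event changes do not affect what is asked:
  field height in record Event: optional changed to required -> shifts the Event verdicts, not this decode
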